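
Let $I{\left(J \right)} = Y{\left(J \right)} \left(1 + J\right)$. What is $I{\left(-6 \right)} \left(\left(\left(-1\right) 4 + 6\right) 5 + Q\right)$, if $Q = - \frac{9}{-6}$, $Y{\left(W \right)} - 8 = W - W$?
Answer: $-460$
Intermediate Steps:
$Y{\left(W \right)} = 8$ ($Y{\left(W \right)} = 8 + \left(W - W\right) = 8 + 0 = 8$)
$Q = \frac{3}{2}$ ($Q = \left(-9\right) \left(- \frac{1}{6}\right) = \frac{3}{2} \approx 1.5$)
$I{\left(J \right)} = 8 + 8 J$ ($I{\left(J \right)} = 8 \left(1 + J\right) = 8 + 8 J$)
$I{\left(-6 \right)} \left(\left(\left(-1\right) 4 + 6\right) 5 + Q\right) = \left(8 + 8 \left(-6\right)\right) \left(\left(\left(-1\right) 4 + 6\right) 5 + \frac{3}{2}\right) = \left(8 - 48\right) \left(\left(-4 + 6\right) 5 + \frac{3}{2}\right) = - 40 \left(2 \cdot 5 + \frac{3}{2}\right) = - 40 \left(10 + \frac{3}{2}\right) = \left(-40\right) \frac{23}{2} = -460$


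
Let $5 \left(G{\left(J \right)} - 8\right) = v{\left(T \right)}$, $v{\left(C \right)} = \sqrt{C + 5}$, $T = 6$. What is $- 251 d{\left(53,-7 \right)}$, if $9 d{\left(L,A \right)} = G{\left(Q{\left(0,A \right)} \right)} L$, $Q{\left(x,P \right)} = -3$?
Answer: $- \frac{106424}{9} - \frac{13303 \sqrt{11}}{45} \approx -12805.0$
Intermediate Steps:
$v{\left(C \right)} = \sqrt{5 + C}$
$G{\left(J \right)} = 8 + \frac{\sqrt{11}}{5}$ ($G{\left(J \right)} = 8 + \frac{\sqrt{5 + 6}}{5} = 8 + \frac{\sqrt{11}}{5}$)
$d{\left(L,A \right)} = \frac{L \left(8 + \frac{\sqrt{11}}{5}\right)}{9}$ ($d{\left(L,A \right)} = \frac{\left(8 + \frac{\sqrt{11}}{5}\right) L}{9} = \frac{L \left(8 + \frac{\sqrt{11}}{5}\right)}{9}$)
$- 251 d{\left(53,-7 \right)} = - 251 \cdot \frac{1}{45} \cdot 53 \left(40 + \sqrt{11}\right) = - 251 \left(\frac{424}{9} + \frac{53 \sqrt{11}}{45}\right) = - \frac{106424}{9} - \frac{13303 \sqrt{11}}{45}$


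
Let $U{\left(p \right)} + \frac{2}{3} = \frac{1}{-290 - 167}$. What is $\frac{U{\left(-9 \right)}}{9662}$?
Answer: $- \frac{917}{13246602} \approx -6.9225 \cdot 10^{-5}$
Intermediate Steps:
$U{\left(p \right)} = - \frac{917}{1371}$ ($U{\left(p \right)} = - \frac{2}{3} + \frac{1}{-290 - 167} = - \frac{2}{3} + \frac{1}{-457} = - \frac{2}{3} - \frac{1}{457} = - \frac{917}{1371}$)
$\frac{U{\left(-9 \right)}}{9662} = - \frac{917}{1371 \cdot 9662} = \left(- \frac{917}{1371}\right) \frac{1}{9662} = - \frac{917}{13246602}$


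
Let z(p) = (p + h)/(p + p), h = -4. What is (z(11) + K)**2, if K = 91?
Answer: 4036081/484 ≈ 8339.0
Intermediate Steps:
z(p) = (-4 + p)/(2*p) (z(p) = (p - 4)/(p + p) = (-4 + p)/((2*p)) = (-4 + p)*(1/(2*p)) = (-4 + p)/(2*p))
(z(11) + K)**2 = ((1/2)*(-4 + 11)/11 + 91)**2 = ((1/2)*(1/11)*7 + 91)**2 = (7/22 + 91)**2 = (2009/22)**2 = 4036081/484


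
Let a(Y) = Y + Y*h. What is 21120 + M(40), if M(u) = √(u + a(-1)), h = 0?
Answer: 21120 + √39 ≈ 21126.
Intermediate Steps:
a(Y) = Y (a(Y) = Y + Y*0 = Y + 0 = Y)
M(u) = √(-1 + u) (M(u) = √(u - 1) = √(-1 + u))
21120 + M(40) = 21120 + √(-1 + 40) = 21120 + √39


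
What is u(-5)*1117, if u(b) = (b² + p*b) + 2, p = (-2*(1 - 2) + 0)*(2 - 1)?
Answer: 18989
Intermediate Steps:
p = 2 (p = (-2*(-1) + 0)*1 = (2 + 0)*1 = 2*1 = 2)
u(b) = 2 + b² + 2*b (u(b) = (b² + 2*b) + 2 = 2 + b² + 2*b)
u(-5)*1117 = (2 + (-5)² + 2*(-5))*1117 = (2 + 25 - 10)*1117 = 17*1117 = 18989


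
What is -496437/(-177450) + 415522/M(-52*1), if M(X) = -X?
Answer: 236410877/29575 ≈ 7993.6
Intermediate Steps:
-496437/(-177450) + 415522/M(-52*1) = -496437/(-177450) + 415522/((-(-52))) = -496437*(-1/177450) + 415522/((-1*(-52))) = 165479/59150 + 415522/52 = 165479/59150 + 415522*(1/52) = 165479/59150 + 207761/26 = 236410877/29575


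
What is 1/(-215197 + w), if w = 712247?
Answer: 1/497050 ≈ 2.0119e-6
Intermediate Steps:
1/(-215197 + w) = 1/(-215197 + 712247) = 1/497050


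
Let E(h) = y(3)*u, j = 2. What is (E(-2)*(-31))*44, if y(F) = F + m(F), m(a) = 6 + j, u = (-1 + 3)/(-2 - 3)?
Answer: 30008/5 ≈ 6001.6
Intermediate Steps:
u = -⅖ (u = 2/(-5) = 2*(-⅕) = -⅖ ≈ -0.40000)
m(a) = 8 (m(a) = 6 + 2 = 8)
y(F) = 8 + F (y(F) = F + 8 = 8 + F)
E(h) = -22/5 (E(h) = (8 + 3)*(-⅖) = 11*(-⅖) = -22/5)
(E(-2)*(-31))*44 = -22/5*(-31)*44 = (682/5)*44 = 30008/5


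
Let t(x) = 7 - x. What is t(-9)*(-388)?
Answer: -6208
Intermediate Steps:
t(-9)*(-388) = (7 - 1*(-9))*(-388) = (7 + 9)*(-388) = 16*(-388) = -6208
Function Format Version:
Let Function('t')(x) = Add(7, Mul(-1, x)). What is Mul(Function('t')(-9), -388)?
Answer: -6208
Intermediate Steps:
Mul(Function('t')(-9), -388) = Mul(Add(7, Mul(-1, -9)), -388) = Mul(Add(7, 9), -388) = Mul(16, -388) = -6208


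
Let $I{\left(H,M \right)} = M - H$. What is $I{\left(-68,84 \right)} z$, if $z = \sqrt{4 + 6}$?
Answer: $152 \sqrt{10} \approx 480.67$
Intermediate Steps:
$z = \sqrt{10} \approx 3.1623$
$I{\left(-68,84 \right)} z = \left(84 - -68\right) \sqrt{10} = \left(84 + 68\right) \sqrt{10} = 152 \sqrt{10}$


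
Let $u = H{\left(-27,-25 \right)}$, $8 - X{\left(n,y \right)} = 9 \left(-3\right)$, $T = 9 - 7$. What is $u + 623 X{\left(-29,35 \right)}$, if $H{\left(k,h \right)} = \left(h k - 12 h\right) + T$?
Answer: $22782$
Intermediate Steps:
$T = 2$ ($T = 9 - 7 = 2$)
$X{\left(n,y \right)} = 35$ ($X{\left(n,y \right)} = 8 - 9 \left(-3\right) = 8 - -27 = 8 + 27 = 35$)
$H{\left(k,h \right)} = 2 - 12 h + h k$ ($H{\left(k,h \right)} = \left(h k - 12 h\right) + 2 = \left(- 12 h + h k\right) + 2 = 2 - 12 h + h k$)
$u = 977$ ($u = 2 - -300 - -675 = 2 + 300 + 675 = 977$)
$u + 623 X{\left(-29,35 \right)} = 977 + 623 \cdot 35 = 977 + 21805 = 22782$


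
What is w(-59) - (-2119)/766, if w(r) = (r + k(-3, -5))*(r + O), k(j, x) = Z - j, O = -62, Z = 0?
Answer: 5192535/766 ≈ 6778.8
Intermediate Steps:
k(j, x) = -j (k(j, x) = 0 - j = -j)
w(r) = (-62 + r)*(3 + r) (w(r) = (r - 1*(-3))*(r - 62) = (r + 3)*(-62 + r) = (3 + r)*(-62 + r) = (-62 + r)*(3 + r))
w(-59) - (-2119)/766 = (-186 + (-59)² - 59*(-59)) - (-2119)/766 = (-186 + 3481 + 3481) - (-2119)/766 = 6776 - 1*(-2119/766) = 6776 + 2119/766 = 5192535/766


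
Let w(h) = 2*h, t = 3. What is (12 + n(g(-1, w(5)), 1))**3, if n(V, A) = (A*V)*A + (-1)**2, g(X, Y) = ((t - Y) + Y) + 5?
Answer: 9261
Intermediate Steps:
g(X, Y) = 8 (g(X, Y) = ((3 - Y) + Y) + 5 = 3 + 5 = 8)
n(V, A) = 1 + V*A**2 (n(V, A) = V*A**2 + 1 = 1 + V*A**2)
(12 + n(g(-1, w(5)), 1))**3 = (12 + (1 + 8*1**2))**3 = (12 + (1 + 8*1))**3 = (12 + (1 + 8))**3 = (12 + 9)**3 = 21**3 = 9261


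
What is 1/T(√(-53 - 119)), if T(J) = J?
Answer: -I*√43/86 ≈ -0.076249*I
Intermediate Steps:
1/T(√(-53 - 119)) = 1/(√(-53 - 119)) = 1/(√(-172)) = 1/(2*I*√43) = -I*√43/86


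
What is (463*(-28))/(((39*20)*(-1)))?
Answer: 3241/195 ≈ 16.621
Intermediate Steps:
(463*(-28))/(((39*20)*(-1))) = -12964/(780*(-1)) = -12964/(-780) = -12964*(-1/780) = 3241/195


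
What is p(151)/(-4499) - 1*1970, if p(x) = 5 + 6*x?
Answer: -8863941/4499 ≈ -1970.2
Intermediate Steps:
p(151)/(-4499) - 1*1970 = (5 + 6*151)/(-4499) - 1*1970 = (5 + 906)*(-1/4499) - 1970 = 911*(-1/4499) - 1970 = -911/4499 - 1970 = -8863941/4499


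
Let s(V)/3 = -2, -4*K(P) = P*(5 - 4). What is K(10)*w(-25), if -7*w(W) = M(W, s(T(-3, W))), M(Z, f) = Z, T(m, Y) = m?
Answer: -125/14 ≈ -8.9286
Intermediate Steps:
K(P) = -P/4 (K(P) = -P*(5 - 4)/4 = -P/4)
s(V) = -6 (s(V) = 3*(-2) = -6)
w(W) = -W/7
K(10)*w(-25) = (-¼*10)*(-⅐*(-25)) = -5/2*25/7 = -125/14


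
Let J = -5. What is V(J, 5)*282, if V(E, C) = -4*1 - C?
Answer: -2538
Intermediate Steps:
V(E, C) = -4 - C
V(J, 5)*282 = (-4 - 1*5)*282 = (-4 - 5)*282 = -9*282 = -2538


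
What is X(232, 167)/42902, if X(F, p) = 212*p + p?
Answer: 35571/42902 ≈ 0.82912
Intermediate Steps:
X(F, p) = 213*p
X(232, 167)/42902 = (213*167)/42902 = 35571*(1/42902) = 35571/42902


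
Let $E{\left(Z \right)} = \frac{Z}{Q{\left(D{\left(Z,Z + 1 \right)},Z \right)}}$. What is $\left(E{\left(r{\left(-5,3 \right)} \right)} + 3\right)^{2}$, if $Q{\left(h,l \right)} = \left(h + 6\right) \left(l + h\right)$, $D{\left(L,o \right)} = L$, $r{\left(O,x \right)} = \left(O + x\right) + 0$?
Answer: $\frac{625}{64} \approx 9.7656$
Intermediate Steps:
$r{\left(O,x \right)} = O + x$
$Q{\left(h,l \right)} = \left(6 + h\right) \left(h + l\right)$
$E{\left(Z \right)} = \frac{Z}{2 Z^{2} + 12 Z}$ ($E{\left(Z \right)} = \frac{Z}{Z^{2} + 6 Z + 6 Z + Z Z} = \frac{Z}{Z^{2} + 6 Z + 6 Z + Z^{2}} = \frac{Z}{2 Z^{2} + 12 Z}$)
$\left(E{\left(r{\left(-5,3 \right)} \right)} + 3\right)^{2} = \left(\frac{1}{2 \left(6 + \left(-5 + 3\right)\right)} + 3\right)^{2} = \left(\frac{1}{2 \left(6 - 2\right)} + 3\right)^{2} = \left(\frac{1}{2 \cdot 4} + 3\right)^{2} = \left(\frac{1}{2} \cdot \frac{1}{4} + 3\right)^{2} = \left(\frac{1}{8} + 3\right)^{2} = \left(\frac{25}{8}\right)^{2} = \frac{625}{64}$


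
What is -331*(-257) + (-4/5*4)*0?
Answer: 85067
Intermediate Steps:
-331*(-257) + (-4/5*4)*0 = 85067 + (-4*⅕*4)*0 = 85067 - ⅘*4*0 = 85067 - 16/5*0 = 85067 + 0 = 85067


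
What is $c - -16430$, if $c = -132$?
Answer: $16298$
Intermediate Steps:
$c - -16430 = -132 - -16430 = -132 + 16430 = 16298$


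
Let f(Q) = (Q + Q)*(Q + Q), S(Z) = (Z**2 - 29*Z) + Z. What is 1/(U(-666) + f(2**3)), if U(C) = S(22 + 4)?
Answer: 1/204 ≈ 0.0049020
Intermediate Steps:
S(Z) = Z**2 - 28*Z
f(Q) = 4*Q**2 (f(Q) = (2*Q)*(2*Q) = 4*Q**2)
U(C) = -52 (U(C) = (22 + 4)*(-28 + (22 + 4)) = 26*(-28 + 26) = 26*(-2) = -52)
1/(U(-666) + f(2**3)) = 1/(-52 + 4*(2**3)**2) = 1/(-52 + 4*8**2) = 1/(-52 + 4*64) = 1/(-52 + 256) = 1/204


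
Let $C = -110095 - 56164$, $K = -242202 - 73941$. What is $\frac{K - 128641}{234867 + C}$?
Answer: $- \frac{27799}{4288} \approx -6.483$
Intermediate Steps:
$K = -316143$
$C = -166259$ ($C = -110095 - 56164 = -166259$)
$\frac{K - 128641}{234867 + C} = \frac{-316143 - 128641}{234867 - 166259} = - \frac{444784}{68608} = \left(-444784\right) \frac{1}{68608} = - \frac{27799}{4288}$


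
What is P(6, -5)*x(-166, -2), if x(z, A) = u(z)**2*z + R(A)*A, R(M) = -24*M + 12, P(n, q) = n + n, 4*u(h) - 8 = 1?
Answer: -23049/2 ≈ -11525.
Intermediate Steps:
u(h) = 9/4 (u(h) = 2 + (1/4)*1 = 2 + 1/4 = 9/4)
P(n, q) = 2*n
R(M) = 12 - 24*M
x(z, A) = 81*z/16 + A*(12 - 24*A) (x(z, A) = (9/4)**2*z + (12 - 24*A)*A = 81*z/16 + A*(12 - 24*A))
P(6, -5)*x(-166, -2) = (2*6)*((81/16)*(-166) - 12*(-2)*(-1 + 2*(-2))) = 12*(-6723/8 - 12*(-2)*(-1 - 4)) = 12*(-6723/8 - 12*(-2)*(-5)) = 12*(-6723/8 - 120) = 12*(-7683/8) = -23049/2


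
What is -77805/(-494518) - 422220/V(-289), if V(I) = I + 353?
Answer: -26098801305/3956144 ≈ -6597.0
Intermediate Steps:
V(I) = 353 + I
-77805/(-494518) - 422220/V(-289) = -77805/(-494518) - 422220/(353 - 289) = -77805*(-1/494518) - 422220/64 = 77805/494518 - 422220*1/64 = 77805/494518 - 105555/16 = -26098801305/3956144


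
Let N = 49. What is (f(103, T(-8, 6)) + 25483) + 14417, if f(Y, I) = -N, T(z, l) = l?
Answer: 39851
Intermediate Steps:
f(Y, I) = -49 (f(Y, I) = -1*49 = -49)
(f(103, T(-8, 6)) + 25483) + 14417 = (-49 + 25483) + 14417 = 25434 + 14417 = 39851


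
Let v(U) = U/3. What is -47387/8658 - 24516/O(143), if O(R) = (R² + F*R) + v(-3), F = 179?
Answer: -2394193943/398657610 ≈ -6.0056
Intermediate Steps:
v(U) = U/3 (v(U) = U*(⅓) = U/3)
O(R) = -1 + R² + 179*R (O(R) = (R² + 179*R) + (⅓)*(-3) = (R² + 179*R) - 1 = -1 + R² + 179*R)
-47387/8658 - 24516/O(143) = -47387/8658 - 24516/(-1 + 143² + 179*143) = -47387*1/8658 - 24516/(-1 + 20449 + 25597) = -47387/8658 - 24516/46045 = -2394193943/398657610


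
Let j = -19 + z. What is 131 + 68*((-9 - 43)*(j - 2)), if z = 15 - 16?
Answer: 77923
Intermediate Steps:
z = -1
j = -20 (j = -19 - 1 = -20)
131 + 68*((-9 - 43)*(j - 2)) = 131 + 68*((-9 - 43)*(-20 - 2)) = 131 + 68*(-52*(-22)) = 131 + 68*1144 = 131 + 77792 = 77923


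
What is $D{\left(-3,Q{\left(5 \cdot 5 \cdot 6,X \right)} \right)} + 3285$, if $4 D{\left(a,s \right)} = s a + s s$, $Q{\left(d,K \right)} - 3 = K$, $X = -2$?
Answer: $\frac{6569}{2} \approx 3284.5$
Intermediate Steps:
$Q{\left(d,K \right)} = 3 + K$
$D{\left(a,s \right)} = \frac{s^{2}}{4} + \frac{a s}{4}$ ($D{\left(a,s \right)} = \frac{s a + s s}{4} = \frac{a s + s^{2}}{4} = \frac{s^{2} + a s}{4} = \frac{s^{2}}{4} + \frac{a s}{4}$)
$D{\left(-3,Q{\left(5 \cdot 5 \cdot 6,X \right)} \right)} + 3285 = \frac{\left(3 - 2\right) \left(-3 + \left(3 - 2\right)\right)}{4} + 3285 = \frac{1}{4} \cdot 1 \left(-3 + 1\right) + 3285 = \frac{1}{4} \cdot 1 \left(-2\right) + 3285 = - \frac{1}{2} + 3285 = \frac{6569}{2}$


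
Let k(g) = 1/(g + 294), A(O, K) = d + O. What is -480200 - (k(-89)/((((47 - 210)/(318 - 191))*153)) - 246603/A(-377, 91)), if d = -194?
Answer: -1403077233060968/2919234645 ≈ -4.8063e+5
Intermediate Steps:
A(O, K) = -194 + O
k(g) = 1/(294 + g)
-480200 - (k(-89)/((((47 - 210)/(318 - 191))*153)) - 246603/A(-377, 91)) = -480200 - (1/((294 - 89)*((((47 - 210)/(318 - 191))*153))) - 246603/(-194 - 377)) = -480200 - (1/(205*((-163/127*153))) - 246603/(-571)) = -480200 - (1/(205*((-163*1/127*153))) - 246603*(-1/571)) = -480200 - (1/(205*((-163/127*153))) + 246603/571) = -480200 - (1/(205*(-24939/127)) + 246603/571) = -480200 - ((1/205)*(-127/24939) + 246603/571) = -480200 - (-127/5112495 + 246603/571) = -480200 - 1*1260756531968/2919234645 = -480200 - 1260756531968/2919234645 = -1403077233060968/2919234645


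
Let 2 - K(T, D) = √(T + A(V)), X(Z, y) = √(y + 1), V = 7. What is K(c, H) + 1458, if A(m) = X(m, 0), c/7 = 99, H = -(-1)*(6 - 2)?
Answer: 1460 - √694 ≈ 1433.7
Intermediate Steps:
H = 4 (H = -(-1)*4 = -1*(-4) = 4)
c = 693 (c = 7*99 = 693)
X(Z, y) = √(1 + y)
A(m) = 1 (A(m) = √(1 + 0) = √1 = 1)
K(T, D) = 2 - √(1 + T) (K(T, D) = 2 - √(T + 1) = 2 - √(1 + T))
K(c, H) + 1458 = (2 - √(1 + 693)) + 1458 = (2 - √694) + 1458 = 1460 - √694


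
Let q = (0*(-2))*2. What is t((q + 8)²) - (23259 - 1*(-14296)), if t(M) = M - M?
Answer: -37555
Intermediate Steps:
q = 0 (q = 0*2 = 0)
t(M) = 0
t((q + 8)²) - (23259 - 1*(-14296)) = 0 - (23259 - 1*(-14296)) = 0 - (23259 + 14296) = 0 - 1*37555 = 0 - 37555 = -37555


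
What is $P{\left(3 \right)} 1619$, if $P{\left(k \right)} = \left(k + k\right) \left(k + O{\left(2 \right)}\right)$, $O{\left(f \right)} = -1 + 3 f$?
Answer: $77712$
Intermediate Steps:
$P{\left(k \right)} = 2 k \left(5 + k\right)$ ($P{\left(k \right)} = \left(k + k\right) \left(k + \left(-1 + 3 \cdot 2\right)\right) = 2 k \left(k + \left(-1 + 6\right)\right) = 2 k \left(k + 5\right) = 2 k \left(5 + k\right)$)
$P{\left(3 \right)} 1619 = 2 \cdot 3 \left(5 + 3\right) 1619 = 2 \cdot 3 \cdot 8 \cdot 1619 = 48 \cdot 1619 = 77712$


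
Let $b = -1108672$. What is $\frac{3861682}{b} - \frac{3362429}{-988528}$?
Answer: $- \frac{2798434369}{34248541088} \approx -0.08171$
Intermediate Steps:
$\frac{3861682}{b} - \frac{3362429}{-988528} = \frac{3861682}{-1108672} - \frac{3362429}{-988528} = 3861682 \left(- \frac{1}{1108672}\right) - - \frac{3362429}{988528} = - \frac{1930841}{554336} + \frac{3362429}{988528} = - \frac{2798434369}{34248541088}$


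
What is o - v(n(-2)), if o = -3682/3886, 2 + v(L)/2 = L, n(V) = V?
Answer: 13703/1943 ≈ 7.0525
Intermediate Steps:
v(L) = -4 + 2*L
o = -1841/1943 (o = -3682*1/3886 = -1841/1943 ≈ -0.94750)
o - v(n(-2)) = -1841/1943 - (-4 + 2*(-2)) = -1841/1943 - (-4 - 4) = -1841/1943 - 1*(-8) = -1841/1943 + 8 = 13703/1943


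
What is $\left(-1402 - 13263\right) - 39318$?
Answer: $-53983$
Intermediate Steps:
$\left(-1402 - 13263\right) - 39318 = -14665 - 39318 = -53983$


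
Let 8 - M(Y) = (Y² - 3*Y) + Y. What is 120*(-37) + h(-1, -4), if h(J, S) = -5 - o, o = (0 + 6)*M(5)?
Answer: -4403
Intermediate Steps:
M(Y) = 8 - Y² + 2*Y (M(Y) = 8 - ((Y² - 3*Y) + Y) = 8 - (Y² - 2*Y) = 8 + (-Y² + 2*Y) = 8 - Y² + 2*Y)
o = -42 (o = (0 + 6)*(8 - 1*5² + 2*5) = 6*(8 - 1*25 + 10) = 6*(8 - 25 + 10) = 6*(-7) = -42)
h(J, S) = 37 (h(J, S) = -5 - 1*(-42) = -5 + 42 = 37)
120*(-37) + h(-1, -4) = 120*(-37) + 37 = -4440 + 37 = -4403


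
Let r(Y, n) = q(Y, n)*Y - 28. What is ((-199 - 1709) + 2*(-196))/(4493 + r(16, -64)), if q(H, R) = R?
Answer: -2300/3441 ≈ -0.66841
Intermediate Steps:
r(Y, n) = -28 + Y*n (r(Y, n) = n*Y - 28 = Y*n - 28 = -28 + Y*n)
((-199 - 1709) + 2*(-196))/(4493 + r(16, -64)) = ((-199 - 1709) + 2*(-196))/(4493 + (-28 + 16*(-64))) = (-1908 - 392)/(4493 + (-28 - 1024)) = -2300/(4493 - 1052) = -2300/3441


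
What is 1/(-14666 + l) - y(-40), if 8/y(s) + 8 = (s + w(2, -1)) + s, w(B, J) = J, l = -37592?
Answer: 417975/4650962 ≈ 0.089869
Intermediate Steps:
y(s) = 8/(-9 + 2*s) (y(s) = 8/(-8 + ((s - 1) + s)) = 8/(-8 + ((-1 + s) + s)) = 8/(-8 + (-1 + 2*s)) = 8/(-9 + 2*s))
1/(-14666 + l) - y(-40) = 1/(-14666 - 37592) - 8/(-9 + 2*(-40)) = 1/(-52258) - 8/(-9 - 80) = -1/52258 - 8/(-89) = -1/52258 - 8*(-1)/89 = -1/52258 - 1*(-8/89) = -1/52258 + 8/89 = 417975/4650962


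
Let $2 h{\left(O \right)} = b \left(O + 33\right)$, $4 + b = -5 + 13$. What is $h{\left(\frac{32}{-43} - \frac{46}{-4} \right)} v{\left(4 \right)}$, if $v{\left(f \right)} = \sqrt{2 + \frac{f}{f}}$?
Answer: $\frac{3763 \sqrt{3}}{43} \approx 151.57$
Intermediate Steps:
$b = 4$ ($b = -4 + \left(-5 + 13\right) = -4 + 8 = 4$)
$h{\left(O \right)} = 66 + 2 O$ ($h{\left(O \right)} = \frac{4 \left(O + 33\right)}{2} = \frac{4 \left(33 + O\right)}{2} = \frac{132 + 4 O}{2} = 66 + 2 O$)
$v{\left(f \right)} = \sqrt{3}$ ($v{\left(f \right)} = \sqrt{2 + 1} = \sqrt{3}$)
$h{\left(\frac{32}{-43} - \frac{46}{-4} \right)} v{\left(4 \right)} = \left(66 + 2 \left(\frac{32}{-43} - \frac{46}{-4}\right)\right) \sqrt{3} = \left(66 + 2 \left(32 \left(- \frac{1}{43}\right) - - \frac{23}{2}\right)\right) \sqrt{3} = \left(66 + 2 \left(- \frac{32}{43} + \frac{23}{2}\right)\right) \sqrt{3} = \left(66 + 2 \cdot \frac{925}{86}\right) \sqrt{3} = \left(66 + \frac{925}{43}\right) \sqrt{3} = \frac{3763 \sqrt{3}}{43}$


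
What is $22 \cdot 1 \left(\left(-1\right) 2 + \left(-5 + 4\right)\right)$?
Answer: $-66$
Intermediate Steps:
$22 \cdot 1 \left(\left(-1\right) 2 + \left(-5 + 4\right)\right) = 22 \left(-2 - 1\right) = 22 \left(-3\right) = -66$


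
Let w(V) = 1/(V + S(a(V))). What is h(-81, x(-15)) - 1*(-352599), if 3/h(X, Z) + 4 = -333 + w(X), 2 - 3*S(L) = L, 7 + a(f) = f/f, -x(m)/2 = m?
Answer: 27925134897/79198 ≈ 3.5260e+5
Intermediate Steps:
x(m) = -2*m
a(f) = -6 (a(f) = -7 + f/f = -7 + 1 = -6)
S(L) = ⅔ - L/3
w(V) = 1/(8/3 + V) (w(V) = 1/(V + (⅔ - ⅓*(-6))) = 1/(V + (⅔ + 2)) = 1/(V + 8/3) = 1/(8/3 + V))
h(X, Z) = 3/(-337 + 3/(8 + 3*X)) (h(X, Z) = 3/(-4 + (-333 + 3/(8 + 3*X))) = 3/(-337 + 3/(8 + 3*X)))
h(-81, x(-15)) - 1*(-352599) = 3*(-8 - 3*(-81))/(2693 + 1011*(-81)) - 1*(-352599) = 3*(-8 + 243)/(2693 - 81891) + 352599 = 3*235/(-79198) + 352599 = 3*(-1/79198)*235 + 352599 = -705/79198 + 352599 = 27925134897/79198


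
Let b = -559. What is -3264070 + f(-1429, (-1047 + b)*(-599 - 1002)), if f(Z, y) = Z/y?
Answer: -8392596369849/2571206 ≈ -3.2641e+6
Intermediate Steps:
-3264070 + f(-1429, (-1047 + b)*(-599 - 1002)) = -3264070 - 1429*1/((-1047 - 559)*(-599 - 1002)) = -3264070 - 1429/((-1606*(-1601))) = -3264070 - 1429/2571206 = -8392596369849/2571206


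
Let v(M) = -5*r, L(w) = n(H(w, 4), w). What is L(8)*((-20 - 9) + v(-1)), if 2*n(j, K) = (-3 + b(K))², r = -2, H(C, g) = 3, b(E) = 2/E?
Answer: -2299/32 ≈ -71.844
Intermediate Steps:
n(j, K) = (-3 + 2/K)²/2
L(w) = (-2 + 3*w)²/(2*w²)
v(M) = 10 (v(M) = -5*(-2) = 10)
L(8)*((-20 - 9) + v(-1)) = ((½)*(-2 + 3*8)²/8²)*((-20 - 9) + 10) = ((½)*(1/64)*(-2 + 24)²)*(-29 + 10) = ((½)*(1/64)*22²)*(-19) = ((½)*(1/64)*484)*(-19) = (121/32)*(-19) = -2299/32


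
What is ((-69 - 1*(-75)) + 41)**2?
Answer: 2209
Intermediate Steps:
((-69 - 1*(-75)) + 41)**2 = ((-69 + 75) + 41)**2 = (6 + 41)**2 = 47**2 = 2209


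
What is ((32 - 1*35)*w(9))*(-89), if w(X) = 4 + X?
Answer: 3471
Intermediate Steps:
((32 - 1*35)*w(9))*(-89) = ((32 - 1*35)*(4 + 9))*(-89) = ((32 - 35)*13)*(-89) = -3*13*(-89) = -39*(-89) = 3471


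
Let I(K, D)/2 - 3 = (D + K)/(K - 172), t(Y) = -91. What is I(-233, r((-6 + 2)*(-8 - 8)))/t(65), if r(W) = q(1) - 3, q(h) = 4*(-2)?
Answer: -2918/36855 ≈ -0.079175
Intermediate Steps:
q(h) = -8
r(W) = -11 (r(W) = -8 - 3 = -11)
I(K, D) = 6 + 2*(D + K)/(-172 + K) (I(K, D) = 6 + 2*((D + K)/(K - 172)) = 6 + 2*((D + K)/(-172 + K)) = 6 + 2*(D + K)/(-172 + K))
I(-233, r((-6 + 2)*(-8 - 8)))/t(65) = (2*(-516 - 11 + 4*(-233))/(-172 - 233))/(-91) = (2*(-516 - 11 - 932)/(-405))*(-1/91) = (2*(-1/405)*(-1459))*(-1/91) = (2918/405)*(-1/91) = -2918/36855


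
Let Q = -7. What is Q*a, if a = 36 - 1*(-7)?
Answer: -301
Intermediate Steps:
a = 43 (a = 36 + 7 = 43)
Q*a = -7*43 = -301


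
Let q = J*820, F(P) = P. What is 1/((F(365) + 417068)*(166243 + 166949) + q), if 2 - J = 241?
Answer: 1/139085140156 ≈ 7.1898e-12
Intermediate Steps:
J = -239 (J = 2 - 1*241 = 2 - 241 = -239)
q = -195980 (q = -239*820 = -195980)
1/((F(365) + 417068)*(166243 + 166949) + q) = 1/((365 + 417068)*(166243 + 166949) - 195980) = 1/(417433*333192 - 195980) = 1/(139085336136 - 195980) = 1/139085140156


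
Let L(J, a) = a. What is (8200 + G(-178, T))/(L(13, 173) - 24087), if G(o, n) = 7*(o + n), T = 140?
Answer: -3967/11957 ≈ -0.33177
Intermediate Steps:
G(o, n) = 7*n + 7*o (G(o, n) = 7*(n + o) = 7*n + 7*o)
(8200 + G(-178, T))/(L(13, 173) - 24087) = (8200 + (7*140 + 7*(-178)))/(173 - 24087) = (8200 + (980 - 1246))/(-23914) = (8200 - 266)*(-1/23914) = 7934*(-1/23914) = -3967/11957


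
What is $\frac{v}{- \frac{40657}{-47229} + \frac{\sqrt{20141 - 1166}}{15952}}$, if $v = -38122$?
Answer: $- \frac{18627305565814617444864}{420588350237977321} + \frac{6782320719505487520 \sqrt{759}}{420588350237977321} \approx -43844.0$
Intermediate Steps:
$\frac{v}{- \frac{40657}{-47229} + \frac{\sqrt{20141 - 1166}}{15952}} = - \frac{38122}{- \frac{40657}{-47229} + \frac{\sqrt{20141 - 1166}}{15952}} = - \frac{38122}{\left(-40657\right) \left(- \frac{1}{47229}\right) + \sqrt{18975} \cdot \frac{1}{15952}} = - \frac{38122}{\frac{40657}{47229} + 5 \sqrt{759} \cdot \frac{1}{15952}} = - \frac{38122}{\frac{40657}{47229} + \frac{5 \sqrt{759}}{15952}}$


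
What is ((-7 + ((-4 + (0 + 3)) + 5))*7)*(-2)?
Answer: 42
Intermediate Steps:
((-7 + ((-4 + (0 + 3)) + 5))*7)*(-2) = ((-7 + ((-4 + 3) + 5))*7)*(-2) = ((-7 + (-1 + 5))*7)*(-2) = ((-7 + 4)*7)*(-2) = -3*7*(-2) = -21*(-2) = 42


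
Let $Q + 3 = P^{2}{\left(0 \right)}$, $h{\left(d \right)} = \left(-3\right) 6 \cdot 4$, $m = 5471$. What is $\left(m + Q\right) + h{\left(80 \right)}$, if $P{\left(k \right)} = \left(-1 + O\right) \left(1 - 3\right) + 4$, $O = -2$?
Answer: $5496$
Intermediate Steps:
$h{\left(d \right)} = -72$ ($h{\left(d \right)} = \left(-18\right) 4 = -72$)
$P{\left(k \right)} = 10$ ($P{\left(k \right)} = \left(-1 - 2\right) \left(1 - 3\right) + 4 = \left(-3\right) \left(-2\right) + 4 = 6 + 4 = 10$)
$Q = 97$ ($Q = -3 + 10^{2} = -3 + 100 = 97$)
$\left(m + Q\right) + h{\left(80 \right)} = \left(5471 + 97\right) - 72 = 5568 - 72 = 5496$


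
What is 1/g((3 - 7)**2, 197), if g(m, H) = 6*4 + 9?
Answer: 1/33 ≈ 0.030303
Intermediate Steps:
g(m, H) = 33 (g(m, H) = 24 + 9 = 33)
1/g((3 - 7)**2, 197) = 1/33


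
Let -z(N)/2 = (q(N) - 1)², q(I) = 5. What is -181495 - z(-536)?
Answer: -181463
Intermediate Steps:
z(N) = -32 (z(N) = -2*(5 - 1)² = -2*4² = -2*16 = -32)
-181495 - z(-536) = -181495 - 1*(-32) = -181495 + 32 = -181463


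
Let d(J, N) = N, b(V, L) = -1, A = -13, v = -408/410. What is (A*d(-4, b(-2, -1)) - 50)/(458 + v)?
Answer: -7585/93686 ≈ -0.080962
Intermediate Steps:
v = -204/205 (v = -408*1/410 = -204/205 ≈ -0.99512)
(A*d(-4, b(-2, -1)) - 50)/(458 + v) = (-13*(-1) - 50)/(458 - 204/205) = (13 - 50)/(93686/205) = -37*205/93686 = -7585/93686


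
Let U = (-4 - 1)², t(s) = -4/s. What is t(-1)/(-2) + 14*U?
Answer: 348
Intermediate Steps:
U = 25 (U = (-5)² = 25)
t(-1)/(-2) + 14*U = -4/(-1)/(-2) + 14*25 = -4*(-1)*(-½) + 350 = 4*(-½) + 350 = -2 + 350 = 348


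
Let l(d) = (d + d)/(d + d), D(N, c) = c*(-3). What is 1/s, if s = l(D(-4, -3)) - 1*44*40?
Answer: -1/1759 ≈ -0.00056850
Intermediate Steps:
D(N, c) = -3*c
l(d) = 1 (l(d) = (2*d)/((2*d)) = (2*d)*(1/(2*d)) = 1)
s = -1759 (s = 1 - 1*44*40 = 1 - 44*40 = 1 - 1760 = -1759)
1/s = 1/(-1759) = -1/1759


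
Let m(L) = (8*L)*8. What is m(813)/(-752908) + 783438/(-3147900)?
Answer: -31402011271/98753295550 ≈ -0.31798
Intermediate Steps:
m(L) = 64*L
m(813)/(-752908) + 783438/(-3147900) = (64*813)/(-752908) + 783438/(-3147900) = 52032*(-1/752908) + 783438*(-1/3147900) = -13008/188227 - 130573/524650 = -31402011271/98753295550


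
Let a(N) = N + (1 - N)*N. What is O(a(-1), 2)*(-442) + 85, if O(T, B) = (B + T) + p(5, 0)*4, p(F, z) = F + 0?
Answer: -8313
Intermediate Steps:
p(F, z) = F
a(N) = N + N*(1 - N)
O(T, B) = 20 + B + T (O(T, B) = (B + T) + 5*4 = (B + T) + 20 = 20 + B + T)
O(a(-1), 2)*(-442) + 85 = (20 + 2 - (2 - 1*(-1)))*(-442) + 85 = (20 + 2 - (2 + 1))*(-442) + 85 = (20 + 2 - 1*3)*(-442) + 85 = (20 + 2 - 3)*(-442) + 85 = 19*(-442) + 85 = -8398 + 85 = -8313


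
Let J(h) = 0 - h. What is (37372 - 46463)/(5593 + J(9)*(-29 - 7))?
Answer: -9091/5917 ≈ -1.5364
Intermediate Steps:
J(h) = -h
(37372 - 46463)/(5593 + J(9)*(-29 - 7)) = (37372 - 46463)/(5593 + (-1*9)*(-29 - 7)) = -9091/(5593 - 9*(-36)) = -9091/(5593 + 324) = -9091/5917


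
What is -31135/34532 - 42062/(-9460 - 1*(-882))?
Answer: 592704477/148107748 ≈ 4.0018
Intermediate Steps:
-31135/34532 - 42062/(-9460 - 1*(-882)) = -31135*1/34532 - 42062/(-9460 + 882) = -31135/34532 - 42062/(-8578) = -31135/34532 - 42062*(-1/8578) = -31135/34532 + 21031/4289 = 592704477/148107748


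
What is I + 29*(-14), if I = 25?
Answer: -381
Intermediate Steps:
I + 29*(-14) = 25 + 29*(-14) = 25 - 406 = -381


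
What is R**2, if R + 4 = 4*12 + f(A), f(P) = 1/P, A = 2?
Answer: 7921/4 ≈ 1980.3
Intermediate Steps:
R = 89/2 (R = -4 + (4*12 + 1/2) = -4 + (48 + 1/2) = -4 + 97/2 = 89/2 ≈ 44.500)
R**2 = (89/2)**2 = 7921/4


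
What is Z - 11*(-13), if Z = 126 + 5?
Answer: 274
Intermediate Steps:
Z = 131
Z - 11*(-13) = 131 - 11*(-13) = 131 + 143 = 274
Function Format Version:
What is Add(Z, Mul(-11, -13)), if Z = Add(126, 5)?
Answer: 274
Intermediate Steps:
Z = 131
Add(Z, Mul(-11, -13)) = Add(131, Mul(-11, -13)) = Add(131, 143) = 274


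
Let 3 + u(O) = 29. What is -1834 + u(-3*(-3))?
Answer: -1808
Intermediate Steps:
u(O) = 26 (u(O) = -3 + 29 = 26)
-1834 + u(-3*(-3)) = -1834 + 26 = -1808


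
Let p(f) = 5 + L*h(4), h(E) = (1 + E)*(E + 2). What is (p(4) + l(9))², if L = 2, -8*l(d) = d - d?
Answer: 4225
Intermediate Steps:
h(E) = (1 + E)*(2 + E)
l(d) = 0 (l(d) = -(d - d)/8 = -⅛*0 = 0)
p(f) = 65 (p(f) = 5 + 2*(2 + 4² + 3*4) = 5 + 2*(2 + 16 + 12) = 5 + 2*30 = 5 + 60 = 65)
(p(4) + l(9))² = (65 + 0)² = 65² = 4225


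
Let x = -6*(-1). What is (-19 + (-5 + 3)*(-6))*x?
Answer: -42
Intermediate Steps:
x = 6
(-19 + (-5 + 3)*(-6))*x = (-19 + (-5 + 3)*(-6))*6 = (-19 - 2*(-6))*6 = (-19 + 12)*6 = -7*6 = -42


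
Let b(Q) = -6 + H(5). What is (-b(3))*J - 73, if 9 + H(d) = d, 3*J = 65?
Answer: 431/3 ≈ 143.67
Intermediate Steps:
J = 65/3 (J = (⅓)*65 = 65/3 ≈ 21.667)
H(d) = -9 + d
b(Q) = -10 (b(Q) = -6 + (-9 + 5) = -6 - 4 = -10)
(-b(3))*J - 73 = -1*(-10)*(65/3) - 73 = 10*(65/3) - 73 = 650/3 - 73 = 431/3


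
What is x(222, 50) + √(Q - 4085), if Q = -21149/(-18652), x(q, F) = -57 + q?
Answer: 165 + I*√355191299673/9326 ≈ 165.0 + 63.905*I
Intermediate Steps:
Q = 21149/18652 (Q = -21149*(-1/18652) = 21149/18652 ≈ 1.1339)
x(222, 50) + √(Q - 4085) = (-57 + 222) + √(21149/18652 - 4085) = 165 + √(-76172271/18652) = 165 + I*√355191299673/9326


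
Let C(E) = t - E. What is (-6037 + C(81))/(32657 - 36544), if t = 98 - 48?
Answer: 6068/3887 ≈ 1.5611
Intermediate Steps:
t = 50
C(E) = 50 - E
(-6037 + C(81))/(32657 - 36544) = (-6037 + (50 - 1*81))/(32657 - 36544) = (-6037 + (50 - 81))/(-3887) = (-6037 - 31)*(-1/3887) = -6068*(-1/3887) = 6068/3887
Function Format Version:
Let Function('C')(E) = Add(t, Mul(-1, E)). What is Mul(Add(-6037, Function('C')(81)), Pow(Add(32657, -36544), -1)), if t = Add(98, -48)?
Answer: Rational(6068, 3887) ≈ 1.5611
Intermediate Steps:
t = 50
Function('C')(E) = Add(50, Mul(-1, E))
Mul(Add(-6037, Function('C')(81)), Pow(Add(32657, -36544), -1)) = Mul(Add(-6037, Add(50, Mul(-1, 81))), Pow(Add(32657, -36544), -1)) = Mul(Add(-6037, Add(50, -81)), Pow(-3887, -1)) = Mul(Add(-6037, -31), Rational(-1, 3887)) = Mul(-6068, Rational(-1, 3887)) = Rational(6068, 3887)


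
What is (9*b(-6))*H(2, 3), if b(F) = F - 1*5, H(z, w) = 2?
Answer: -198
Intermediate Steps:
b(F) = -5 + F (b(F) = F - 5 = -5 + F)
(9*b(-6))*H(2, 3) = (9*(-5 - 6))*2 = (9*(-11))*2 = -99*2 = -198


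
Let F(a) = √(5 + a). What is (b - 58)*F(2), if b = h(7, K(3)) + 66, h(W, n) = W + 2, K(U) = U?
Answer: 17*√7 ≈ 44.978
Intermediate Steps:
h(W, n) = 2 + W
b = 75 (b = (2 + 7) + 66 = 9 + 66 = 75)
(b - 58)*F(2) = (75 - 58)*√(5 + 2) = 17*√7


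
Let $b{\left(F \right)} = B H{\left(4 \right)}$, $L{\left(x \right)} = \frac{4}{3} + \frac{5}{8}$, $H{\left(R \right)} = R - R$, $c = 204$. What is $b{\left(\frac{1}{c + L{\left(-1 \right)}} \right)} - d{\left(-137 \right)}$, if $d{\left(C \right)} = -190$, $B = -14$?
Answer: $190$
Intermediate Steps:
$H{\left(R \right)} = 0$
$L{\left(x \right)} = \frac{47}{24}$ ($L{\left(x \right)} = 4 \cdot \frac{1}{3} + 5 \cdot \frac{1}{8} = \frac{4}{3} + \frac{5}{8} = \frac{47}{24}$)
$b{\left(F \right)} = 0$ ($b{\left(F \right)} = \left(-14\right) 0 = 0$)
$b{\left(\frac{1}{c + L{\left(-1 \right)}} \right)} - d{\left(-137 \right)} = 0 - -190 = 0 + 190 = 190$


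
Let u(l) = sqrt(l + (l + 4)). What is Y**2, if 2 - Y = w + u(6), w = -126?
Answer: 15376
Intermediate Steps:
u(l) = sqrt(4 + 2*l) (u(l) = sqrt(l + (4 + l)) = sqrt(4 + 2*l))
Y = 124 (Y = 2 - (-126 + sqrt(4 + 2*6)) = 2 - (-126 + sqrt(4 + 12)) = 2 - (-126 + sqrt(16)) = 2 - (-126 + 4) = 2 - 1*(-122) = 2 + 122 = 124)
Y**2 = 124**2 = 15376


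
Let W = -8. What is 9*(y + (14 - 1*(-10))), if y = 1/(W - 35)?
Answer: 9279/43 ≈ 215.79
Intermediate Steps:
y = -1/43 (y = 1/(-8 - 35) = 1/(-43) = -1/43 ≈ -0.023256)
9*(y + (14 - 1*(-10))) = 9*(-1/43 + (14 - 1*(-10))) = 9*(-1/43 + (14 + 10)) = 9*(-1/43 + 24) = 9*(1031/43) = 9279/43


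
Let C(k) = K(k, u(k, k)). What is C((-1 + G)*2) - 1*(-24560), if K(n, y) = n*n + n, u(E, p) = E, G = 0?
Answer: 24562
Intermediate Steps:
K(n, y) = n + n**2 (K(n, y) = n**2 + n = n + n**2)
C(k) = k*(1 + k)
C((-1 + G)*2) - 1*(-24560) = ((-1 + 0)*2)*(1 + (-1 + 0)*2) - 1*(-24560) = (-1*2)*(1 - 1*2) + 24560 = -2*(1 - 2) + 24560 = -2*(-1) + 24560 = 2 + 24560 = 24562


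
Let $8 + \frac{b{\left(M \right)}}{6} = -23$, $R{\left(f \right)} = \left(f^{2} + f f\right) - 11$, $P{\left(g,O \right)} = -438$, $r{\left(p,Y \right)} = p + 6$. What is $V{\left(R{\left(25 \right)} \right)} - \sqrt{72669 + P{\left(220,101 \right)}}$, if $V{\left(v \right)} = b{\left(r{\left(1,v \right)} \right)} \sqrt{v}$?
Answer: $- \sqrt{72231} - 186 \sqrt{1239} \approx -6815.9$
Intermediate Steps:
$r{\left(p,Y \right)} = 6 + p$
$R{\left(f \right)} = -11 + 2 f^{2}$ ($R{\left(f \right)} = \left(f^{2} + f^{2}\right) - 11 = 2 f^{2} - 11 = -11 + 2 f^{2}$)
$b{\left(M \right)} = -186$ ($b{\left(M \right)} = -48 + 6 \left(-23\right) = -48 - 138 = -186$)
$V{\left(v \right)} = - 186 \sqrt{v}$
$V{\left(R{\left(25 \right)} \right)} - \sqrt{72669 + P{\left(220,101 \right)}} = - 186 \sqrt{-11 + 2 \cdot 25^{2}} - \sqrt{72669 - 438} = - 186 \sqrt{-11 + 2 \cdot 625} - \sqrt{72231} = - 186 \sqrt{-11 + 1250} - \sqrt{72231} = - 186 \sqrt{1239} - \sqrt{72231} = - \sqrt{72231} - 186 \sqrt{1239}$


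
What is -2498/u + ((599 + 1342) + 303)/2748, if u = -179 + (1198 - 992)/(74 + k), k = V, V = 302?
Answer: 113817559/7682721 ≈ 14.815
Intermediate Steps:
k = 302
u = -33549/188 (u = -179 + (1198 - 992)/(74 + 302) = -179 + 206/376 = -179 + 206*(1/376) = -179 + 103/188 = -33549/188 ≈ -178.45)
-2498/u + ((599 + 1342) + 303)/2748 = -2498/(-33549/188) + ((599 + 1342) + 303)/2748 = -2498*(-188/33549) + (1941 + 303)*(1/2748) = 469624/33549 + 2244*(1/2748) = 469624/33549 + 187/229 = 113817559/7682721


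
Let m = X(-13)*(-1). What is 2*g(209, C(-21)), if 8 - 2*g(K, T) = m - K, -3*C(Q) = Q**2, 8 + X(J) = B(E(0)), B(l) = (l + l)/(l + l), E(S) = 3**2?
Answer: 210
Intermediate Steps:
E(S) = 9
B(l) = 1 (B(l) = (2*l)/((2*l)) = (2*l)*(1/(2*l)) = 1)
X(J) = -7 (X(J) = -8 + 1 = -7)
m = 7 (m = -7*(-1) = 7)
C(Q) = -Q**2/3
g(K, T) = 1/2 + K/2 (g(K, T) = 4 - (7 - K)/2 = 4 + (-7/2 + K/2) = 1/2 + K/2)
2*g(209, C(-21)) = 2*(1/2 + (1/2)*209) = 2*(1/2 + 209/2) = 2*105 = 210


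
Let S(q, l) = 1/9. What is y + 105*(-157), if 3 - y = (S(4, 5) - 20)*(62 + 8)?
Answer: -135808/9 ≈ -15090.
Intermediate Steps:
S(q, l) = 1/9
y = 12557/9 (y = 3 - (1/9 - 20)*(62 + 8) = 3 - (-179)*70/9 = 3 - 1*(-12530/9) = 3 + 12530/9 = 12557/9 ≈ 1395.2)
y + 105*(-157) = 12557/9 + 105*(-157) = 12557/9 - 16485 = -135808/9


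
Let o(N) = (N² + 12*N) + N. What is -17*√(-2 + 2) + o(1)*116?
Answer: 1624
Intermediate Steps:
o(N) = N² + 13*N
-17*√(-2 + 2) + o(1)*116 = -17*√(-2 + 2) + (1*(13 + 1))*116 = -17*√0 + (1*14)*116 = -17*0 + 14*116 = 0 + 1624 = 1624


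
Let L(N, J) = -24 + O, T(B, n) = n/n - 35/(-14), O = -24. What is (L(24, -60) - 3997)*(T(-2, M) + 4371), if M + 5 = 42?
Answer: -35389705/2 ≈ -1.7695e+7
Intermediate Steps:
M = 37 (M = -5 + 42 = 37)
T(B, n) = 7/2 (T(B, n) = 1 - 35*(-1/14) = 1 + 5/2 = 7/2)
L(N, J) = -48 (L(N, J) = -24 - 24 = -48)
(L(24, -60) - 3997)*(T(-2, M) + 4371) = (-48 - 3997)*(7/2 + 4371) = -4045*8749/2 = -35389705/2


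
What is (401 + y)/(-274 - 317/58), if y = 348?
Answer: -43442/16209 ≈ -2.6801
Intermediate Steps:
(401 + y)/(-274 - 317/58) = (401 + 348)/(-274 - 317/58) = 749/(-274 - 317*1/58) = 749/(-274 - 317/58) = 749/(-16209/58) = 749*(-58/16209) = -43442/16209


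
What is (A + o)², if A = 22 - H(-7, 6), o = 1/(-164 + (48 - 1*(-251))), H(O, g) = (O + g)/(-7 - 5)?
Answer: 140161921/291600 ≈ 480.67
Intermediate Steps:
H(O, g) = -O/12 - g/12 (H(O, g) = (O + g)/(-12) = (O + g)*(-1/12) = -O/12 - g/12)
o = 1/135 (o = 1/(-164 + (48 + 251)) = 1/(-164 + 299) = 1/135 ≈ 0.0074074)
A = 263/12 (A = 22 - (-1/12*(-7) - 1/12*6) = 22 - (7/12 - ½) = 22 - 1*1/12 = 22 - 1/12 = 263/12 ≈ 21.917)
(A + o)² = (263/12 + 1/135)² = (11839/540)² = 140161921/291600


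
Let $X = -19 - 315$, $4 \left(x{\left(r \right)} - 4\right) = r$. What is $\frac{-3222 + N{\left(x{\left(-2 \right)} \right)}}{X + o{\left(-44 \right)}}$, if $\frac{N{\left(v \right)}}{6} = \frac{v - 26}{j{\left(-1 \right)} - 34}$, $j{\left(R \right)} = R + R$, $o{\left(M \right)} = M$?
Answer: $\frac{613}{72} \approx 8.5139$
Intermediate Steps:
$j{\left(R \right)} = 2 R$
$x{\left(r \right)} = 4 + \frac{r}{4}$
$X = -334$ ($X = -19 - 315 = -334$)
$N{\left(v \right)} = \frac{13}{3} - \frac{v}{6}$ ($N{\left(v \right)} = 6 \frac{v - 26}{2 \left(-1\right) - 34} = 6 \frac{-26 + v}{-2 - 34} = 6 \frac{-26 + v}{-36} = 6 \left(-26 + v\right) \left(- \frac{1}{36}\right) = 6 \left(\frac{13}{18} - \frac{v}{36}\right) = \frac{13}{3} - \frac{v}{6}$)
$\frac{-3222 + N{\left(x{\left(-2 \right)} \right)}}{X + o{\left(-44 \right)}} = \frac{-3222 + \left(\frac{13}{3} - \frac{4 + \frac{1}{4} \left(-2\right)}{6}\right)}{-334 - 44} = \frac{-3222 + \left(\frac{13}{3} - \frac{4 - \frac{1}{2}}{6}\right)}{-378} = \left(-3222 + \left(\frac{13}{3} - \frac{7}{12}\right)\right) \left(- \frac{1}{378}\right) = \left(-3222 + \frac{15}{4}\right) \left(- \frac{1}{378}\right) = \left(- \frac{12873}{4}\right) \left(- \frac{1}{378}\right) = \frac{613}{72}$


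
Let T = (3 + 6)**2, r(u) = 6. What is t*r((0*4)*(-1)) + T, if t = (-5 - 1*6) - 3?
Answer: -3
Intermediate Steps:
T = 81 (T = 9**2 = 81)
t = -14 (t = (-5 - 6) - 3 = -11 - 3 = -14)
t*r((0*4)*(-1)) + T = -14*6 + 81 = -84 + 81 = -3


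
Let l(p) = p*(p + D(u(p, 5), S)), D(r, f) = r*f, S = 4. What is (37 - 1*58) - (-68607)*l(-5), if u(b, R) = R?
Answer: -5145546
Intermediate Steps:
D(r, f) = f*r
l(p) = p*(20 + p) (l(p) = p*(p + 4*5) = p*(p + 20) = p*(20 + p))
(37 - 1*58) - (-68607)*l(-5) = (37 - 1*58) - (-68607)*(-5*(20 - 5)) = (37 - 58) - (-68607)*(-5*15) = -21 - (-68607)*(-75) = -21 - 1089*4725 = -21 - 5145525 = -5145546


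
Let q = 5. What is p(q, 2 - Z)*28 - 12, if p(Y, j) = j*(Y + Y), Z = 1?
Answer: 268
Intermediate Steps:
p(Y, j) = 2*Y*j (p(Y, j) = j*(2*Y) = 2*Y*j)
p(q, 2 - Z)*28 - 12 = (2*5*(2 - 1*1))*28 - 12 = (2*5*(2 - 1))*28 - 12 = (2*5*1)*28 - 12 = 10*28 - 12 = 280 - 12 = 268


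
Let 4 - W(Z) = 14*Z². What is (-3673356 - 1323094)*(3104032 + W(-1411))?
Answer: 123756360554100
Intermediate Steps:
W(Z) = 4 - 14*Z²
(-3673356 - 1323094)*(3104032 + W(-1411)) = (-3673356 - 1323094)*(3104032 + (4 - 14*(-1411)²)) = -4996450*(3104032 + (4 - 14*1990921)) = -4996450*(3104032 + (4 - 27872894)) = -4996450*(3104032 - 27872890) = -4996450*(-24768858) = 123756360554100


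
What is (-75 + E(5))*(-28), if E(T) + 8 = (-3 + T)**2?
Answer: 2212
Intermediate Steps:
E(T) = -8 + (-3 + T)**2
(-75 + E(5))*(-28) = (-75 + (-8 + (-3 + 5)**2))*(-28) = (-75 + (-8 + 2**2))*(-28) = (-75 + (-8 + 4))*(-28) = (-75 - 4)*(-28) = -79*(-28) = 2212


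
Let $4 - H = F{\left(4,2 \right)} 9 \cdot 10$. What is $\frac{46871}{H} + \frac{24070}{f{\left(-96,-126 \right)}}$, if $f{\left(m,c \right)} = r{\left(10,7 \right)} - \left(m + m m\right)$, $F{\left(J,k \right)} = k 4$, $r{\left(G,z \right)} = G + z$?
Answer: $- \frac{443900833}{6517748} \approx -68.106$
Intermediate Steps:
$F{\left(J,k \right)} = 4 k$
$f{\left(m,c \right)} = 17 - m - m^{2}$ ($f{\left(m,c \right)} = \left(10 + 7\right) - \left(m + m m\right) = 17 - \left(m + m^{2}\right) = 17 - m - m^{2}$)
$H = -716$ ($H = 4 - 4 \cdot 2 \cdot 9 \cdot 10 = 4 - 8 \cdot 9 \cdot 10 = 4 - 72 \cdot 10 = 4 - 720 = -716$)
$\frac{46871}{H} + \frac{24070}{f{\left(-96,-126 \right)}} = \frac{46871}{-716} + \frac{24070}{17 - -96 - \left(-96\right)^{2}} = 46871 \left(- \frac{1}{716}\right) + \frac{24070}{17 + 96 - 9216} = - \frac{46871}{716} + \frac{24070}{17 + 96 - 9216} = - \frac{46871}{716} + \frac{24070}{-9103} = - \frac{46871}{716} + 24070 \left(- \frac{1}{9103}\right) = - \frac{46871}{716} - \frac{24070}{9103} = - \frac{443900833}{6517748}$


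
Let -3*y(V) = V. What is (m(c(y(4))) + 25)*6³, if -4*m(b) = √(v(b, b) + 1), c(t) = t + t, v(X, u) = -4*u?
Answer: 5400 - 18*√105 ≈ 5215.6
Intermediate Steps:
y(V) = -V/3
c(t) = 2*t
m(b) = -√(1 - 4*b)/4 (m(b) = -√(-4*b + 1)/4 = -√(1 - 4*b)/4)
(m(c(y(4))) + 25)*6³ = (-√(1 - 8*(-⅓*4))/4 + 25)*6³ = (-√(1 - 8*(-4)/3)/4 + 25)*216 = (-√(1 - 4*(-8/3))/4 + 25)*216 = (-√(1 + 32/3)/4 + 25)*216 = (-√105/12 + 25)*216 = (25 - √105/12)*216 = 5400 - 18*√105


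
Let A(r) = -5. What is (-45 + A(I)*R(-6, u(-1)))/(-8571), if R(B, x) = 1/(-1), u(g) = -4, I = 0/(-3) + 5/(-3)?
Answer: 40/8571 ≈ 0.0046669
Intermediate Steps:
I = -5/3 (I = 0*(-⅓) + 5*(-⅓) = 0 - 5/3 = -5/3 ≈ -1.6667)
R(B, x) = -1
(-45 + A(I)*R(-6, u(-1)))/(-8571) = (-45 - 5*(-1))/(-8571) = (-45 + 5)*(-1/8571) = -40*(-1/8571) = 40/8571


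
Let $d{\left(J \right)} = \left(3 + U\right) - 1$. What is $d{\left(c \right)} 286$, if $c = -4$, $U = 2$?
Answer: $1144$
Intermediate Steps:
$d{\left(J \right)} = 4$ ($d{\left(J \right)} = \left(3 + 2\right) - 1 = 5 - 1 = 4$)
$d{\left(c \right)} 286 = 4 \cdot 286 = 1144$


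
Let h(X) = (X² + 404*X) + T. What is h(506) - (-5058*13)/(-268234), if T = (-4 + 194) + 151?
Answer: 61801214840/134117 ≈ 4.6080e+5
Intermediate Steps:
T = 341 (T = 190 + 151 = 341)
h(X) = 341 + X² + 404*X (h(X) = (X² + 404*X) + 341 = 341 + X² + 404*X)
h(506) - (-5058*13)/(-268234) = (341 + 506² + 404*506) - (-5058*13)/(-268234) = (341 + 256036 + 204424) - (-65754)*(-1)/268234 = 460801 - 1*32877/134117 = 460801 - 32877/134117 = 61801214840/134117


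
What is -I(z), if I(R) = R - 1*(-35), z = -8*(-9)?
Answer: -107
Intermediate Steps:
z = 72
I(R) = 35 + R (I(R) = R + 35 = 35 + R)
-I(z) = -(35 + 72) = -1*107 = -107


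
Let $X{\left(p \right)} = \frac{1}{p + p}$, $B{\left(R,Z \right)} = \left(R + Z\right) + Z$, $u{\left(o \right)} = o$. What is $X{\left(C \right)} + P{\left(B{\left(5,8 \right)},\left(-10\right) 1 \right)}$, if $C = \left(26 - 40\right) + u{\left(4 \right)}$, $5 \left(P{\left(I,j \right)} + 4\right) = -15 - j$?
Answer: $- \frac{101}{20} \approx -5.05$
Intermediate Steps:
$B{\left(R,Z \right)} = R + 2 Z$
$P{\left(I,j \right)} = -7 - \frac{j}{5}$ ($P{\left(I,j \right)} = -4 + \frac{-15 - j}{5} = -4 - \left(3 + \frac{j}{5}\right) = -7 - \frac{j}{5}$)
$C = -10$ ($C = \left(26 - 40\right) + 4 = -14 + 4 = -10$)
$X{\left(p \right)} = \frac{1}{2 p}$
$X{\left(C \right)} + P{\left(B{\left(5,8 \right)},\left(-10\right) 1 \right)} = \frac{1}{2 \left(-10\right)} - \left(7 + \frac{\left(-10\right) 1}{5}\right) = \frac{1}{2} \left(- \frac{1}{10}\right) - 5 = - \frac{1}{20} + \left(-7 + 2\right) = - \frac{1}{20} - 5 = - \frac{101}{20}$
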